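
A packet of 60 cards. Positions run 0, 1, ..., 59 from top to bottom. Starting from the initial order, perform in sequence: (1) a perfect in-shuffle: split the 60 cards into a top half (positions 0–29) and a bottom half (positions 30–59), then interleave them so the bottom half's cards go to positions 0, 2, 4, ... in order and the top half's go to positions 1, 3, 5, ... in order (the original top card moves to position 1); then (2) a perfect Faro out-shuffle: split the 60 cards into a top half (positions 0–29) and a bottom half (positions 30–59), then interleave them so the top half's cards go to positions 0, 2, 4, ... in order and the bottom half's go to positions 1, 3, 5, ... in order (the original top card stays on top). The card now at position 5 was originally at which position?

46

Undo the operations in reverse order, starting from position 5:
  undo op 2 (out-shuffle, from bottom half): 5 ← 32
  undo op 1 (in-shuffle, from bottom half): 32 ← 46
So the card at position 5 came from original position 46.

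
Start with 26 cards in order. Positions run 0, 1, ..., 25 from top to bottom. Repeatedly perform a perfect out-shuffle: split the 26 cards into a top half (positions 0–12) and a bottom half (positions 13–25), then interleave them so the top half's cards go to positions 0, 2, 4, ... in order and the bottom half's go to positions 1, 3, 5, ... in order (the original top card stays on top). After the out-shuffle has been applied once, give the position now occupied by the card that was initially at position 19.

Track the card's position through each out-shuffle:
19 → 13

13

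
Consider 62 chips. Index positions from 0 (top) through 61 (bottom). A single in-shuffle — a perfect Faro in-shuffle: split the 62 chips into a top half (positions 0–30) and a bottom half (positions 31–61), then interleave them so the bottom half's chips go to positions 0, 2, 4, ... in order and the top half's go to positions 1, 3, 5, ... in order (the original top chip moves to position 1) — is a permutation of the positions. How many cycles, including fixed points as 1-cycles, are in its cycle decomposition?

Trace each unvisited position around until it returns:
(0 1 3 7 15 31) (2 5 11 23 47 32) (4 9 19 39 16 33) (6 13 27 55 48 34) (8 17 35) (10 21 43 24 49 36) (12 25 51 40 18 37) (14 29 59 56 50 38) ... plus 4 more
12 cycles in total.

12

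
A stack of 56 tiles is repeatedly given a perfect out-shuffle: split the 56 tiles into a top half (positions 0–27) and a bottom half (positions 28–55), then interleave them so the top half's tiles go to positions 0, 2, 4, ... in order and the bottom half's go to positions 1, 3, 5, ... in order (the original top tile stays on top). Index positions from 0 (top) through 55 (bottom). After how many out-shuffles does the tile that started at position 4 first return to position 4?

Follow position 4 under repeated out-shuffles:
4 → 8 → 16 → 32 → 9 → 18 → 36 → 17 → 34 → 13 → 26 → 52 → 49 → 43 → 31 → 7 → 14 → 28 → 1 → 2 → 4
It first returns after 20 out-shuffles.

20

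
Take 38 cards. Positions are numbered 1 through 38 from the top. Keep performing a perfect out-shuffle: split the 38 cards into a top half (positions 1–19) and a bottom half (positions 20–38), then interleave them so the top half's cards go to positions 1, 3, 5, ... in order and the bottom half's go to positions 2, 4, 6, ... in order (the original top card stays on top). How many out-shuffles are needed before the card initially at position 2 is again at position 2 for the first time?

Follow position 2 under repeated out-shuffles:
2 → 3 → 5 → 9 → 17 → 33 → 28 → 18 → ... → 2 (length 36)
It first returns after 36 out-shuffles.

36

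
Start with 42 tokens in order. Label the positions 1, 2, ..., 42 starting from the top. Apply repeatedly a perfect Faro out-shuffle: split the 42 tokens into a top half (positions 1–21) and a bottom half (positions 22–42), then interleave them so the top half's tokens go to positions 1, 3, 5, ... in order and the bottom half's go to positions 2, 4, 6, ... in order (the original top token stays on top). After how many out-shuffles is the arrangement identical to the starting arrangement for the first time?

20

The out-shuffle permutes the 42 positions with cycle lengths [1, 1, 20, 20].
Every token is home exactly when every cycle has completed a whole number of laps, i.e. after lcm(1, 20) = 20 out-shuffles.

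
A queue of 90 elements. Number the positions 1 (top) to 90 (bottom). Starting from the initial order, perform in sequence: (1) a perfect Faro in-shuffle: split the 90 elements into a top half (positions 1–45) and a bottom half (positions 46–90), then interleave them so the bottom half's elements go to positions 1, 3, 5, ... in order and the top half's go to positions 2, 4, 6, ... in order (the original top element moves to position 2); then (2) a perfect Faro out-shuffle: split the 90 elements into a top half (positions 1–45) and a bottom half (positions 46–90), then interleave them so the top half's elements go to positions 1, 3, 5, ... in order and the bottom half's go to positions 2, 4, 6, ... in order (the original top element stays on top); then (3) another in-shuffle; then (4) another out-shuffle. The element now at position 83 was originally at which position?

51

Undo the operations in reverse order, starting from position 83:
  undo op 4 (out-shuffle, from top half): 83 ← 42
  undo op 3 (in-shuffle, from top half): 42 ← 21
  undo op 2 (out-shuffle, from top half): 21 ← 11
  undo op 1 (in-shuffle, from bottom half): 11 ← 51
So the element at position 83 came from original position 51.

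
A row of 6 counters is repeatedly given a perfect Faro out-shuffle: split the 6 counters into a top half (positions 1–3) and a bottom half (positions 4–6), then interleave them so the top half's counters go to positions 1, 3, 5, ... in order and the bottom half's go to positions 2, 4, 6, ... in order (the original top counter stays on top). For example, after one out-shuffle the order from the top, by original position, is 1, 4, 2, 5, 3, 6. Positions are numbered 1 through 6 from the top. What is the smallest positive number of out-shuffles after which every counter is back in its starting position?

The out-shuffle permutes the 6 positions with cycle lengths [1, 1, 4].
Every counter is home exactly when every cycle has completed a whole number of laps, i.e. after lcm(1, 4) = 4 out-shuffles.

4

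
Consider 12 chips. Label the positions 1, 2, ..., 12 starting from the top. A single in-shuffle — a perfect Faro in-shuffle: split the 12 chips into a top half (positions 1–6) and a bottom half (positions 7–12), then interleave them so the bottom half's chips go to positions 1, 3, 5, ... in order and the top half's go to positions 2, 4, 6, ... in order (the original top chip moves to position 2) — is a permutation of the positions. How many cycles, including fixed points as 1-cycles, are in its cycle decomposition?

Trace each unvisited position around until it returns:
(1 2 4 8 3 6 ... len 12)
1 cycle in total.

1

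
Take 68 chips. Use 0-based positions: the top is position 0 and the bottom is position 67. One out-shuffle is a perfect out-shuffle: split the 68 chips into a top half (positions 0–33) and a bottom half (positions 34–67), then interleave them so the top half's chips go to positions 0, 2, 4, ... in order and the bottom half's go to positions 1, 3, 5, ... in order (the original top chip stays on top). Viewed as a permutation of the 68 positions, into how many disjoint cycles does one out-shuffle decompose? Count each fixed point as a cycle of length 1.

3

Trace each unvisited position around until it returns:
(0) (1 2 4 8 16 32 ... len 66) (67)
3 cycles in total.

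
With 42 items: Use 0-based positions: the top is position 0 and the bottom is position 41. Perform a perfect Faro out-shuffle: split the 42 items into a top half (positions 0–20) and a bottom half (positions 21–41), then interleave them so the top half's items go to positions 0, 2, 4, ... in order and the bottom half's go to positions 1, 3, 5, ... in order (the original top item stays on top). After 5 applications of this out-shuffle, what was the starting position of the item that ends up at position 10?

Work backwards from position 10, undoing one out-shuffle at a time:
10 ← 5 ← 23 ← 32 ← 16 ← 8
So the item now at position 10 started at position 8.

8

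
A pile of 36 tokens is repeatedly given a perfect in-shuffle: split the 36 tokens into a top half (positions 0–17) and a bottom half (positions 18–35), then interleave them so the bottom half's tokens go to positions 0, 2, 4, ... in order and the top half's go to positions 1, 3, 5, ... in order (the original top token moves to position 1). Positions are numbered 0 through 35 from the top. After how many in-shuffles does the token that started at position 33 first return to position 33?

Follow position 33 under repeated in-shuffles:
33 → 30 → 24 → 12 → 25 → 14 → 29 → 22 → ... → 33 (length 36)
It first returns after 36 in-shuffles.

36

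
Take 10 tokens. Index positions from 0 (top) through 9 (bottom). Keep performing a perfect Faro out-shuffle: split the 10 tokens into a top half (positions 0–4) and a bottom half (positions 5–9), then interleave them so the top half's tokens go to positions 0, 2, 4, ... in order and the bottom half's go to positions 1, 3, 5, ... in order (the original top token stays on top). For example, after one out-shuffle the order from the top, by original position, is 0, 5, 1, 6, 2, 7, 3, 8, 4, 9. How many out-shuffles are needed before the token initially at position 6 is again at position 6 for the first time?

2

Follow position 6 under repeated out-shuffles:
6 → 3 → 6
It first returns after 2 out-shuffles.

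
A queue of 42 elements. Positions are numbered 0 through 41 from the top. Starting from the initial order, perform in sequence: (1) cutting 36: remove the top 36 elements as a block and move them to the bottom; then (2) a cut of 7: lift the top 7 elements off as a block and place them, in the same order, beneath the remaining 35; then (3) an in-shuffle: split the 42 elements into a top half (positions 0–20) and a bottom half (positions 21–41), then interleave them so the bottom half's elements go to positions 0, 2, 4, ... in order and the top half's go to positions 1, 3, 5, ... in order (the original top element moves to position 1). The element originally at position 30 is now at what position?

Track the element from position 30 forward through each operation:
  after op 1 (cut 36): 30 → 36
  after op 2 (cut 7): 36 → 29
  after op 3 (in-shuffle): 29 → 16

16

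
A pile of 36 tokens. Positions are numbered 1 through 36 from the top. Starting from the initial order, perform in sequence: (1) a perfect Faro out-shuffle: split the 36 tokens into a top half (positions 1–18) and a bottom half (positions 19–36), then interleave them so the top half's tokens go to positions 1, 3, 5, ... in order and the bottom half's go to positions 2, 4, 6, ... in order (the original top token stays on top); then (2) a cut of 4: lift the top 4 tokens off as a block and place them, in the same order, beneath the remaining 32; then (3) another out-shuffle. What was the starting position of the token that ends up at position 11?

Undo the operations in reverse order, starting from position 11:
  undo op 3 (out-shuffle, from top half): 11 ← 6
  undo op 2 (cut 4): 6 ← 10
  undo op 1 (out-shuffle, from bottom half): 10 ← 23
So the token at position 11 came from original position 23.

23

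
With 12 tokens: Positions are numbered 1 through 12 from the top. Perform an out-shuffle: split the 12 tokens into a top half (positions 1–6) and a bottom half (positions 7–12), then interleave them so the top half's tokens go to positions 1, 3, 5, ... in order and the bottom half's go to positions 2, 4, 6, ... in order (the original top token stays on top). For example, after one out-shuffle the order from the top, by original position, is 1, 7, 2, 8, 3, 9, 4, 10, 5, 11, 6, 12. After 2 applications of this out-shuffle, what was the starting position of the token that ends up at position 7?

8

Work backwards from position 7, undoing one out-shuffle at a time:
7 ← 4 ← 8
So the token now at position 7 started at position 8.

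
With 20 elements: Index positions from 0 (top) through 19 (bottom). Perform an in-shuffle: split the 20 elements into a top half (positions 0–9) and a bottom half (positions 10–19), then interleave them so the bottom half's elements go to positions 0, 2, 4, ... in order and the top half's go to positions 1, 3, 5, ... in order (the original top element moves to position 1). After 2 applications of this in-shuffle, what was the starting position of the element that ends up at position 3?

Work backwards from position 3, undoing one in-shuffle at a time:
3 ← 1 ← 0
So the element now at position 3 started at position 0.

0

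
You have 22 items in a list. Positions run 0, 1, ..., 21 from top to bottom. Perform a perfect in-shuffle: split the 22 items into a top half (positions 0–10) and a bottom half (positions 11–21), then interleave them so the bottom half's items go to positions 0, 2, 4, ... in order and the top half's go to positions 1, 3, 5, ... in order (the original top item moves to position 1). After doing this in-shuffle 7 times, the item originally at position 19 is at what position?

6

Track the item's position through each in-shuffle:
19 → 16 → 10 → 21 → 20 → 18 → 14 → 6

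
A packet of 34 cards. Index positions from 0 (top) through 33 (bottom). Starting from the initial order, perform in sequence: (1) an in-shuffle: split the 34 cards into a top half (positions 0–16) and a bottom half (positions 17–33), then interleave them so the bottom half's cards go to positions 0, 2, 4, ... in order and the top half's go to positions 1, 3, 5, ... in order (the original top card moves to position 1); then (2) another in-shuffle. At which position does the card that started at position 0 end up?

Track the card from position 0 forward through each operation:
  after op 1 (in-shuffle): 0 → 1
  after op 2 (in-shuffle): 1 → 3

3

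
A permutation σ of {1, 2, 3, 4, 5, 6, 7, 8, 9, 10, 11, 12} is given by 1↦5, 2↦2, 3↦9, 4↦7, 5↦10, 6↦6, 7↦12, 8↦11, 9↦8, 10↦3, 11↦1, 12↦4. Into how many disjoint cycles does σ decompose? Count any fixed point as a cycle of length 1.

Cycle decomposition: (1 5 10 3 9 8 11) (2) (4 7 12) (6).
4 cycles.

4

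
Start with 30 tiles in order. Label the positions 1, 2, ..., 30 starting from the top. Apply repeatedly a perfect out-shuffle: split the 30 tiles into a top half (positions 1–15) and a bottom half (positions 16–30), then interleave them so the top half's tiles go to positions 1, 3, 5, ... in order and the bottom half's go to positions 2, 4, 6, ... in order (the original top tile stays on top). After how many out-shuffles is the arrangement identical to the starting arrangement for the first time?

28

The out-shuffle permutes the 30 positions with cycle lengths [1, 1, 28].
Every tile is home exactly when every cycle has completed a whole number of laps, i.e. after lcm(1, 28) = 28 out-shuffles.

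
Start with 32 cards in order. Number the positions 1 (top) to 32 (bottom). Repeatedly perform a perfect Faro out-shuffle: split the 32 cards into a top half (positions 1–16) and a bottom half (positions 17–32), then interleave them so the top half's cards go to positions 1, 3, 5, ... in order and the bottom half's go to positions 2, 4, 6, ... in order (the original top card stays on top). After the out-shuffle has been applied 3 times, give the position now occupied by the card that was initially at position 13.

Track the card's position through each out-shuffle:
13 → 25 → 18 → 4

4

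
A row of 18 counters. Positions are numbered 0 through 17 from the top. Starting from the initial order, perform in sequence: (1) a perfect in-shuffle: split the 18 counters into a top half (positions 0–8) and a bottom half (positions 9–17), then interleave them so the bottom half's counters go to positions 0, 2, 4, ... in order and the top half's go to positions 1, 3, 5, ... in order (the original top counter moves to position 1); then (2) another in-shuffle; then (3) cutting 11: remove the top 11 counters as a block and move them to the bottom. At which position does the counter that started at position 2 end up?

0

Track the counter from position 2 forward through each operation:
  after op 1 (in-shuffle): 2 → 5
  after op 2 (in-shuffle): 5 → 11
  after op 3 (cut 11): 11 → 0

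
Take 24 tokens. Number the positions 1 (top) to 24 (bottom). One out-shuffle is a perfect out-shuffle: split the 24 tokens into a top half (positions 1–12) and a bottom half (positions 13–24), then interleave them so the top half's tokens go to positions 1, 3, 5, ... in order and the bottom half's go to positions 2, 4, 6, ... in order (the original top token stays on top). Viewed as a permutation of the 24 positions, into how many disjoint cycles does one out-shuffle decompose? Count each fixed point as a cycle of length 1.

4

Trace each unvisited position around until it returns:
(1) (2 3 5 9 17 10 ... len 11) (6 11 21 18 12 23 ... len 11) (24)
4 cycles in total.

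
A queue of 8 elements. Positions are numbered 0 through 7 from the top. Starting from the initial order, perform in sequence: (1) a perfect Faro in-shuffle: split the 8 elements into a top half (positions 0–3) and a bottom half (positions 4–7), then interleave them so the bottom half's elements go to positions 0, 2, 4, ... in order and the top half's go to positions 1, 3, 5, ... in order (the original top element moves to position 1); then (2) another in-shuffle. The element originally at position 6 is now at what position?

Track the element from position 6 forward through each operation:
  after op 1 (in-shuffle): 6 → 4
  after op 2 (in-shuffle): 4 → 0

0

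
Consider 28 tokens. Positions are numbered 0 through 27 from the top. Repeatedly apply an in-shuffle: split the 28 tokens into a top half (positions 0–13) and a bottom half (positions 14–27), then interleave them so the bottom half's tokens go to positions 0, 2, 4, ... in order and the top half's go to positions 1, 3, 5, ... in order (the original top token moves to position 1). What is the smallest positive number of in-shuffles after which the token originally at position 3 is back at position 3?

Follow position 3 under repeated in-shuffles:
3 → 7 → 15 → 2 → 5 → 11 → 23 → 18 → ... → 3 (length 28)
It first returns after 28 in-shuffles.

28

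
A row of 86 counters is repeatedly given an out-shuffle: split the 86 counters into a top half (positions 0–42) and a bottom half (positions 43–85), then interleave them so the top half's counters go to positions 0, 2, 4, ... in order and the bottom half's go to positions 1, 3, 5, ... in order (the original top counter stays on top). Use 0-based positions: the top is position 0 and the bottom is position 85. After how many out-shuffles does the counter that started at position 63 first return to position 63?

8

Follow position 63 under repeated out-shuffles:
63 → 41 → 82 → 79 → 73 → 61 → 37 → 74 → 63
It first returns after 8 out-shuffles.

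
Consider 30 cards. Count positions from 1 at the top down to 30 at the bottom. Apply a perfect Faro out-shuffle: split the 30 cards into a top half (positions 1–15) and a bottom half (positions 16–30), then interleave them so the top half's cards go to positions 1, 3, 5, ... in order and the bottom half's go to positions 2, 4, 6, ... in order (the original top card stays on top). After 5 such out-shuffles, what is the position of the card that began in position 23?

9

Track the card's position through each out-shuffle:
23 → 16 → 2 → 3 → 5 → 9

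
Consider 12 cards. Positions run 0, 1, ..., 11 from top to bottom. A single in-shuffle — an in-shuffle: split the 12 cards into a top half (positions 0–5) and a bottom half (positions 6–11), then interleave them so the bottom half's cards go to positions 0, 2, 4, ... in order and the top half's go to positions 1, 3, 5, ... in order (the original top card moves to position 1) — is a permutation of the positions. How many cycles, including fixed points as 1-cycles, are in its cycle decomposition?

Trace each unvisited position around until it returns:
(0 1 3 7 2 5 ... len 12)
1 cycle in total.

1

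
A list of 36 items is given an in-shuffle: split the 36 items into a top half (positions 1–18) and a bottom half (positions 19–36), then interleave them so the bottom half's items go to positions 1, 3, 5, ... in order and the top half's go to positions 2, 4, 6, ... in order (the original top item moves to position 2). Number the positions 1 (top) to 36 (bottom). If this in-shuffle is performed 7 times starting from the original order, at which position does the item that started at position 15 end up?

33

Track the item's position through each in-shuffle:
15 → 30 → 23 → 9 → 18 → 36 → 35 → 33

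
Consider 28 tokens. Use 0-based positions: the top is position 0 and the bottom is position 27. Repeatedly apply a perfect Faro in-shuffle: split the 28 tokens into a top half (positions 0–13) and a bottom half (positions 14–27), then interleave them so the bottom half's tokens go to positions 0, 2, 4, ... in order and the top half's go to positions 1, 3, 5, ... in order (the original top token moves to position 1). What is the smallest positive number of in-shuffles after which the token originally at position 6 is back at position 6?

28

Follow position 6 under repeated in-shuffles:
6 → 13 → 27 → 26 → 24 → 20 → 12 → 25 → ... → 6 (length 28)
It first returns after 28 in-shuffles.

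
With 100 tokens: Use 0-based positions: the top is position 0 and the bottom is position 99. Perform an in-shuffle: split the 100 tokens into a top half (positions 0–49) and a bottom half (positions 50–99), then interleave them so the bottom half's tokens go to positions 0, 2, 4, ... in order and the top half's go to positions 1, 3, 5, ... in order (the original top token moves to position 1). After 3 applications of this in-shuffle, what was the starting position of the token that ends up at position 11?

Work backwards from position 11, undoing one in-shuffle at a time:
11 ← 5 ← 2 ← 51
So the token now at position 11 started at position 51.

51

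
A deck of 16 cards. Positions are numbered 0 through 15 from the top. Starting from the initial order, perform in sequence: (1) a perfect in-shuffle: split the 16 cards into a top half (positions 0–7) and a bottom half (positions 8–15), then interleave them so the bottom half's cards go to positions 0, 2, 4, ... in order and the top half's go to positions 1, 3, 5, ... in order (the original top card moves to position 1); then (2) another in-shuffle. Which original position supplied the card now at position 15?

Undo the operations in reverse order, starting from position 15:
  undo op 2 (in-shuffle, from top half): 15 ← 7
  undo op 1 (in-shuffle, from top half): 7 ← 3
So the card at position 15 came from original position 3.

3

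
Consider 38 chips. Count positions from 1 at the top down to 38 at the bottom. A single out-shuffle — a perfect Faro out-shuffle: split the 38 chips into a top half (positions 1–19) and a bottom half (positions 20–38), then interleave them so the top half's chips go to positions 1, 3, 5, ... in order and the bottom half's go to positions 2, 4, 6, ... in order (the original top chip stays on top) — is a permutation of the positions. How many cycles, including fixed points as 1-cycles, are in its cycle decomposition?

Trace each unvisited position around until it returns:
(1) (2 3 5 9 17 33 ... len 36) (38)
3 cycles in total.

3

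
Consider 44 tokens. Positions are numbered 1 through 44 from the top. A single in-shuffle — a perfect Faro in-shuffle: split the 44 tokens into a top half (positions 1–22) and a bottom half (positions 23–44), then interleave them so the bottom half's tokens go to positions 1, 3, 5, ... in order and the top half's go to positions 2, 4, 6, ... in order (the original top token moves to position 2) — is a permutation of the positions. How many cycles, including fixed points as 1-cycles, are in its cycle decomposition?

7

Trace each unvisited position around until it returns:
(1 2 4 8 16 32 ... len 12) (3 6 12 24) (5 10 20 40 35 25) (7 14 28 11 22 44 ... len 12) (9 18 36 27) (15 30) (21 42 39 33)
7 cycles in total.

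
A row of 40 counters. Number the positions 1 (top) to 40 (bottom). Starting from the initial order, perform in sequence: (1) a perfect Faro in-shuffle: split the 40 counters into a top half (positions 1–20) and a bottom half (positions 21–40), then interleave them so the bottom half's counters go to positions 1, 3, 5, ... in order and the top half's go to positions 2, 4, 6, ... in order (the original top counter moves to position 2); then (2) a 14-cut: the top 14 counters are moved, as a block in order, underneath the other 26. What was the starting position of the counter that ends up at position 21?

38

Undo the operations in reverse order, starting from position 21:
  undo op 2 (cut 14): 21 ← 35
  undo op 1 (in-shuffle, from bottom half): 35 ← 38
So the counter at position 21 came from original position 38.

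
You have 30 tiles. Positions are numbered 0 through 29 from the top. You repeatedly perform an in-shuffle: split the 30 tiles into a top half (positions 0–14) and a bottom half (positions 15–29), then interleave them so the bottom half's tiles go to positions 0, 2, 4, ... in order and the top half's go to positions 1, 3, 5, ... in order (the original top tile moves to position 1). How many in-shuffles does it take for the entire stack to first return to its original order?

The in-shuffle permutes the 30 positions with cycle lengths [5, 5, 5, 5, 5, 5].
Every tile is home exactly when every cycle has completed a whole number of laps, i.e. after lcm(5) = 5 in-shuffles.

5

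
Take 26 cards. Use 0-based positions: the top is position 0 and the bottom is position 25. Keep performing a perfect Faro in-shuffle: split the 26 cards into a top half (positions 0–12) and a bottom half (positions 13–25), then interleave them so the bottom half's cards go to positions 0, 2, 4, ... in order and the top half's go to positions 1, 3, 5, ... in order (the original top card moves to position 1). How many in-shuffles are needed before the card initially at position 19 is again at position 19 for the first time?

18

Follow position 19 under repeated in-shuffles:
19 → 12 → 25 → 24 → 22 → 18 → 10 → 21 → 16 → 6 → 13 → 0 → 1 → 3 → 7 → 15 → 4 → 9 → 19
It first returns after 18 in-shuffles.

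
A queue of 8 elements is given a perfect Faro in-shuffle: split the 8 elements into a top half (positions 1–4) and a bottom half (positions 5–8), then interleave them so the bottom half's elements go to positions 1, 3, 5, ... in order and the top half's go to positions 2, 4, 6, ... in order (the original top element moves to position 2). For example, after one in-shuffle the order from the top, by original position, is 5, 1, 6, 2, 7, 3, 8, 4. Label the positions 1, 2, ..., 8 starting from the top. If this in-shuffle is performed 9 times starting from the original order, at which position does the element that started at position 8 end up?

Track the element's position through each in-shuffle:
8 → 7 → 5 → 1 → 2 → 4 → 8 → 7 → 5 → 1

1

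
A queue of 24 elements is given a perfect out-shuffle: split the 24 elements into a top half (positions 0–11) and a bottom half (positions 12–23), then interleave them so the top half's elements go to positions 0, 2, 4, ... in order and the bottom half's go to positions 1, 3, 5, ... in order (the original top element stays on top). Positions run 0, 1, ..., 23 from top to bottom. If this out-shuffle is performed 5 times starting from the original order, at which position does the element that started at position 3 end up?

Track the element's position through each out-shuffle:
3 → 6 → 12 → 1 → 2 → 4

4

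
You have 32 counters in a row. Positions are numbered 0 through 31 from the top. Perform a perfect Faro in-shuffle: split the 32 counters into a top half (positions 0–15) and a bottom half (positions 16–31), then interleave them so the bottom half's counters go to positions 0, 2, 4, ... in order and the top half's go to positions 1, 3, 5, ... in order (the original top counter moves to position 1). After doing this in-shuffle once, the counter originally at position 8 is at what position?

17

Track the counter's position through each in-shuffle:
8 → 17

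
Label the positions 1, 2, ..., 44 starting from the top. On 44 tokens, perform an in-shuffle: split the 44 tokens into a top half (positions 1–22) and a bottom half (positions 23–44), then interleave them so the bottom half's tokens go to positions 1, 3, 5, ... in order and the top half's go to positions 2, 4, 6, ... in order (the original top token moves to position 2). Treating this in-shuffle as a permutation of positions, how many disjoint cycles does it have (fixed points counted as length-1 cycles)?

7

Trace each unvisited position around until it returns:
(1 2 4 8 16 32 ... len 12) (3 6 12 24) (5 10 20 40 35 25) (7 14 28 11 22 44 ... len 12) (9 18 36 27) (15 30) (21 42 39 33)
7 cycles in total.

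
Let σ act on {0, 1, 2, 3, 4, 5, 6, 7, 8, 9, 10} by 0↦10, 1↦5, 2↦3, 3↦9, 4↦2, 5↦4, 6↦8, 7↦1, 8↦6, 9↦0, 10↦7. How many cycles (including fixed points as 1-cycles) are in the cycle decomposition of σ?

Cycle decomposition: (0 10 7 1 5 4 2 3 9) (6 8).
2 cycles.

2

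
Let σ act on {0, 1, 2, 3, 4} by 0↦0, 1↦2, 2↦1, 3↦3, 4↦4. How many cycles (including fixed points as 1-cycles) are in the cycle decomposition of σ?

Cycle decomposition: (0) (1 2) (3) (4).
4 cycles.

4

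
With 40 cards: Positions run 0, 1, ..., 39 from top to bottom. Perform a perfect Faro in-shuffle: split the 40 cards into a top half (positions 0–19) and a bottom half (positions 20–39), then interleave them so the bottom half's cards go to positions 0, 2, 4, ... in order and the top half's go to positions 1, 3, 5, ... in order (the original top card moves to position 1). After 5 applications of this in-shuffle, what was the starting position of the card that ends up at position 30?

Work backwards from position 30, undoing one in-shuffle at a time:
30 ← 35 ← 17 ← 8 ← 24 ← 32
So the card now at position 30 started at position 32.

32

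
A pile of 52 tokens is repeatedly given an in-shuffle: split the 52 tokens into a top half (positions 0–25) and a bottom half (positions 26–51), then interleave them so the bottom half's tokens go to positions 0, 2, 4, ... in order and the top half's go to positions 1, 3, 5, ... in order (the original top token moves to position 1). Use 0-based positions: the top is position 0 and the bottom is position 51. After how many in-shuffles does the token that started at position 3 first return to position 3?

52

Follow position 3 under repeated in-shuffles:
3 → 7 → 15 → 31 → 10 → 21 → 43 → 34 → ... → 3 (length 52)
It first returns after 52 in-shuffles.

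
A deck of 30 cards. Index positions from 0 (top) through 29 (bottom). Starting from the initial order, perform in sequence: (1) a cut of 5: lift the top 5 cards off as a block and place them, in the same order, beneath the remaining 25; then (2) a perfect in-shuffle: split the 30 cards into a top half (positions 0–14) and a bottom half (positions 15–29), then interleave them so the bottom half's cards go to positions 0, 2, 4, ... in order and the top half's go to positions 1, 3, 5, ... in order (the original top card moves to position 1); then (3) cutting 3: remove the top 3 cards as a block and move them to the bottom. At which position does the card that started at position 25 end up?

7

Track the card from position 25 forward through each operation:
  after op 1 (cut 5): 25 → 20
  after op 2 (in-shuffle): 20 → 10
  after op 3 (cut 3): 10 → 7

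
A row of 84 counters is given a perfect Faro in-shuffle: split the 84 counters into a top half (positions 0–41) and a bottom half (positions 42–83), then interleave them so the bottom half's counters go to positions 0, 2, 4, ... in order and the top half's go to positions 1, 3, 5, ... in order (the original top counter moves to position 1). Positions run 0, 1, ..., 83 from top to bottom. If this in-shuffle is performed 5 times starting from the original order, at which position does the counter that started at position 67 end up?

Track the counter's position through each in-shuffle:
67 → 50 → 16 → 33 → 67 → 50

50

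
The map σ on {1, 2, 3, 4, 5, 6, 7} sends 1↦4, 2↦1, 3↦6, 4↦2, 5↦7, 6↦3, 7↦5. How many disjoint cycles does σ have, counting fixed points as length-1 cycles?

3

Cycle decomposition: (1 4 2) (3 6) (5 7).
3 cycles.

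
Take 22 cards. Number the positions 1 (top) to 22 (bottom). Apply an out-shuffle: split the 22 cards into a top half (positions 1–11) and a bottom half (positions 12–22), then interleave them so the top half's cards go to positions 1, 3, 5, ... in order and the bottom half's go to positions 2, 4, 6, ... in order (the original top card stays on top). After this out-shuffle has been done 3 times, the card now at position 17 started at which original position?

3

Work backwards from position 17, undoing one out-shuffle at a time:
17 ← 9 ← 5 ← 3
So the card now at position 17 started at position 3.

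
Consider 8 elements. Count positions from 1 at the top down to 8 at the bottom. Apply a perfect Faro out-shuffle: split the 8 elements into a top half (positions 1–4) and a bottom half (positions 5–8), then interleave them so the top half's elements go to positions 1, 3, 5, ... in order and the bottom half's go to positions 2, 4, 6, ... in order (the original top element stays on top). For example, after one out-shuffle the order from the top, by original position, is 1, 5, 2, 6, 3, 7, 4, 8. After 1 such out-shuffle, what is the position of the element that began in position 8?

8

Position 8 is a fixed point of every out-shuffle, so the element never moves.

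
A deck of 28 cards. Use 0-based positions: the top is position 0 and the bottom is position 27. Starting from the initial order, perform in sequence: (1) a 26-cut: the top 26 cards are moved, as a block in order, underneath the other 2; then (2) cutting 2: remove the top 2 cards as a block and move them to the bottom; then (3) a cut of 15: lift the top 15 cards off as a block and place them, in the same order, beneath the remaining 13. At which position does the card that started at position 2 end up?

Track the card from position 2 forward through each operation:
  after op 1 (cut 26): 2 → 4
  after op 2 (cut 2): 4 → 2
  after op 3 (cut 15): 2 → 15

15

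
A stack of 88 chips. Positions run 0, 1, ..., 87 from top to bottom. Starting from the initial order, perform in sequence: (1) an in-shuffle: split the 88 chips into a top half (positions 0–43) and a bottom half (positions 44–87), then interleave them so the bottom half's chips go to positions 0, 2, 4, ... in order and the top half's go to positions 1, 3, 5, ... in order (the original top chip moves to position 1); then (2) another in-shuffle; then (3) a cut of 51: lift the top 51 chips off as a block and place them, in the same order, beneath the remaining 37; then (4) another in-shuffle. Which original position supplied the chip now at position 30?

Undo the operations in reverse order, starting from position 30:
  undo op 4 (in-shuffle, from bottom half): 30 ← 59
  undo op 3 (cut 51): 59 ← 22
  undo op 2 (in-shuffle, from bottom half): 22 ← 55
  undo op 1 (in-shuffle, from top half): 55 ← 27
So the chip at position 30 came from original position 27.

27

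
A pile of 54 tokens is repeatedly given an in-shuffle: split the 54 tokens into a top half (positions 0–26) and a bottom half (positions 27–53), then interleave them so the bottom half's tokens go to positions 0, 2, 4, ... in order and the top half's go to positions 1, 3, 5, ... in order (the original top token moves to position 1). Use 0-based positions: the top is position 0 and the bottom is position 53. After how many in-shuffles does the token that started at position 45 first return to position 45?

Follow position 45 under repeated in-shuffles:
45 → 36 → 18 → 37 → 20 → 41 → 28 → 2 → 5 → 11 → 23 → 47 → 40 → 26 → 53 → 52 → 50 → 46 → 38 → 22 → 45
It first returns after 20 in-shuffles.

20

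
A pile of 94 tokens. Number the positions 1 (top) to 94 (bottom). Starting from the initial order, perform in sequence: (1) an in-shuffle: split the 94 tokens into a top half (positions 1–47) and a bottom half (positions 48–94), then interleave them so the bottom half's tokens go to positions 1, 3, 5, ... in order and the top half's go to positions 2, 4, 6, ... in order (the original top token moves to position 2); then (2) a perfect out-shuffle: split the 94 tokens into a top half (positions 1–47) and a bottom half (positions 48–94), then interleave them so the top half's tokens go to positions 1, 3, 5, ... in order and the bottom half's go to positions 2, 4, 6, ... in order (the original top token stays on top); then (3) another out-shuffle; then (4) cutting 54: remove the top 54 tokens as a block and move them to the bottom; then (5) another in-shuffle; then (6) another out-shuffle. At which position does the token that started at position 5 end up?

24

Track the token from position 5 forward through each operation:
  after op 1 (in-shuffle): 5 → 10
  after op 2 (out-shuffle): 10 → 19
  after op 3 (out-shuffle): 19 → 37
  after op 4 (cut 54): 37 → 77
  after op 5 (in-shuffle): 77 → 59
  after op 6 (out-shuffle): 59 → 24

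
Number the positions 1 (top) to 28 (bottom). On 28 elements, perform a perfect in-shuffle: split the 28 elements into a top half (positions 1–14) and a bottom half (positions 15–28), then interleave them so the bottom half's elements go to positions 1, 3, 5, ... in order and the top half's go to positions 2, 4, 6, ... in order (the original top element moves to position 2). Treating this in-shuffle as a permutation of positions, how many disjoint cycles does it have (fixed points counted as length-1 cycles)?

Trace each unvisited position around until it returns:
(1 2 4 8 16 3 ... len 28)
1 cycle in total.

1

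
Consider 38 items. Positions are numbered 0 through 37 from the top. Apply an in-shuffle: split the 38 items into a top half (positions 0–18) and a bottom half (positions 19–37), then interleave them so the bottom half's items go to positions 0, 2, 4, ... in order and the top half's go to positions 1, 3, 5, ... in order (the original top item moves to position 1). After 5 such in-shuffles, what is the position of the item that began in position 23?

Track the item's position through each in-shuffle:
23 → 8 → 17 → 35 → 32 → 26

26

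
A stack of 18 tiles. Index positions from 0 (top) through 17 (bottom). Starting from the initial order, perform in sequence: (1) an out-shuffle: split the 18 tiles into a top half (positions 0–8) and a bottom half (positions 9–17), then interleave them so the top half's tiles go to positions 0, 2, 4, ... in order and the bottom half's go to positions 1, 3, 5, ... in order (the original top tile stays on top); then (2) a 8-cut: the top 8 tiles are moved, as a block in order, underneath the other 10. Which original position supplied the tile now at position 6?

7

Undo the operations in reverse order, starting from position 6:
  undo op 2 (cut 8): 6 ← 14
  undo op 1 (out-shuffle, from top half): 14 ← 7
So the tile at position 6 came from original position 7.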